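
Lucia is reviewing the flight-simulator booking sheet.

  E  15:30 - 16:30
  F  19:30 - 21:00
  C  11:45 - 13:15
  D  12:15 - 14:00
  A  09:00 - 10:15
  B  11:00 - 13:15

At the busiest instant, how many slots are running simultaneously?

Walk through starts and ends in time order (an end at T is processed before a start at T):
09:00 start A → 1
10:15 end A → 0
11:00 start B → 1
11:45 start C → 2
12:15 start D → 3
13:15 end B → 2
13:15 end C → 1
14:00 end D → 0
15:30 start E → 1
16:30 end E → 0
19:30 start F → 1
21:00 end F → 0
Peak is 3, at 12:15 (B, C, D).

3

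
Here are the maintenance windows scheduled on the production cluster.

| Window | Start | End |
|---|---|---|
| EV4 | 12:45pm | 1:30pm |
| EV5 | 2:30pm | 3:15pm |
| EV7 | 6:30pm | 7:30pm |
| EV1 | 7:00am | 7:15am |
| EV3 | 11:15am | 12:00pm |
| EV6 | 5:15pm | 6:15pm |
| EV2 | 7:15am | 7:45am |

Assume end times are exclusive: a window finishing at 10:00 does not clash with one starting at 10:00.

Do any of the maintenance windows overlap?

No

Sorted by start: EV1, EV2, EV3, EV4, EV5, EV6, EV7.
EV2 starts exactly when EV1 ends (back-to-back, no overlap) — done with EV1.
EV3 starts after EV2 ends — done with EV2.
EV4 starts after EV3 ends — done with EV3.
EV5 starts after EV4 ends — done with EV4.
EV6 starts after EV5 ends — done with EV5.
EV7 starts after EV6 ends.
Every pair is clear; the schedule has no overlaps.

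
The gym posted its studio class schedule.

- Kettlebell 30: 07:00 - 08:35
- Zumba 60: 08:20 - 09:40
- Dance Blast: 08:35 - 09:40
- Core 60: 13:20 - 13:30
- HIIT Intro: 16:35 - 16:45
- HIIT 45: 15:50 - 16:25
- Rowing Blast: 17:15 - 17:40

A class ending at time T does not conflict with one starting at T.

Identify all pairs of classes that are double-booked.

Dance Blast & Zumba 60, Kettlebell 30 & Zumba 60

Check each pair: they overlap iff neither finishes before the other starts.
Sorted by start: Kettlebell 30, Zumba 60, Dance Blast, Core 60, HIIT 45, HIIT Intro, Rowing Blast.
Zumba 60 starts before Kettlebell 30 ends → Kettlebell 30 and Zumba 60 overlap.
Dance Blast starts exactly when Kettlebell 30 ends (back-to-back, no overlap), so Kettlebell 30 has no further overlaps.
Dance Blast starts before Zumba 60 ends → Zumba 60 and Dance Blast overlap.
Core 60 starts after Zumba 60 ends, so Zumba 60 has no further overlaps.
Core 60 starts after Dance Blast ends, so Dance Blast has no further overlaps.
HIIT 45 starts after Core 60 ends, so Core 60 has no further overlaps.
HIIT Intro starts after HIIT 45 ends, so HIIT 45 has no further overlaps.
Rowing Blast starts after HIIT Intro ends.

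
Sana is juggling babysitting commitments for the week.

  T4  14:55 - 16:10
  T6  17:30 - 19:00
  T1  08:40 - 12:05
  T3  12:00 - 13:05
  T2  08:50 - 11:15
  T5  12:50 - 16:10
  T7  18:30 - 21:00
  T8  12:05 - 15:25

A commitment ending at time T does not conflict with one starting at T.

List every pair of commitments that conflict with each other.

T1 & T2, T1 & T3, T3 & T5, T3 & T8, T4 & T5, T4 & T8, T5 & T8, T6 & T7

Sorted by start: T1, T2, T3, T8, T5, T4, T6, T7.
T2 starts before T1 ends → T1 and T2 overlap.
T3 starts before T1 ends → T1 and T3 overlap.
T8 starts exactly when T1 ends (back-to-back, no overlap), so T1 has no further overlaps.
T3 starts after T2 ends, so T2 has no further overlaps.
T8 starts before T3 ends → T3 and T8 overlap.
T5 starts before T3 ends → T3 and T5 overlap.
T4 starts after T3 ends, so T3 has no further overlaps.
T5 starts before T8 ends → T8 and T5 overlap.
T4 starts before T8 ends → T8 and T4 overlap.
T6 starts after T8 ends, so T8 has no further overlaps.
T4 starts before T5 ends → T5 and T4 overlap.
T6 starts after T5 ends, so T5 has no further overlaps.
T6 starts after T4 ends, so T4 has no further overlaps.
T7 starts before T6 ends → T6 and T7 overlap.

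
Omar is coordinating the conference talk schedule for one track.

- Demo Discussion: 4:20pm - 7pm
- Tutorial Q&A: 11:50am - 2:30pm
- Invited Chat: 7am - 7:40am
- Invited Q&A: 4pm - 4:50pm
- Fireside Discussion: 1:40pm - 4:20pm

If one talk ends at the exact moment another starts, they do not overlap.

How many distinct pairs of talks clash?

3

Sorted by start: Invited Chat, Tutorial Q&A, Fireside Discussion, Invited Q&A, Demo Discussion.
Tutorial Q&A starts after Invited Chat ends; Invited Chat is clear from here.
Fireside Discussion starts before Tutorial Q&A ends → Tutorial Q&A and Fireside Discussion overlap.
Invited Q&A starts after Tutorial Q&A ends; Tutorial Q&A is clear from here.
Invited Q&A starts before Fireside Discussion ends → Fireside Discussion and Invited Q&A overlap.
Demo Discussion starts exactly when Fireside Discussion ends (back-to-back, no overlap).
Demo Discussion starts before Invited Q&A ends → Invited Q&A and Demo Discussion overlap.
Overlapping pairs: Demo Discussion & Invited Q&A, Fireside Discussion & Invited Q&A, Fireside Discussion & Tutorial Q&A — 3 in total.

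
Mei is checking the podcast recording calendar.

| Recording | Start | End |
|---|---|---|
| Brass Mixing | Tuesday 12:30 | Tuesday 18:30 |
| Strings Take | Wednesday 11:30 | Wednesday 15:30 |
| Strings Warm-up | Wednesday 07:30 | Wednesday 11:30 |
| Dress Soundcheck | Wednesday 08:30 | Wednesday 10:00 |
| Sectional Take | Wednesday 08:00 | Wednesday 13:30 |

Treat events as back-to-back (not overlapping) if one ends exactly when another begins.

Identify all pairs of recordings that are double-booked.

Two intervals overlap when each starts before the other ends.
Sorted by start: Brass Mixing, Strings Warm-up, Sectional Take, Dress Soundcheck, Strings Take.
Strings Warm-up starts after Brass Mixing ends — done with Brass Mixing.
Sectional Take starts before Strings Warm-up ends → Strings Warm-up and Sectional Take overlap.
Dress Soundcheck starts before Strings Warm-up ends → Strings Warm-up and Dress Soundcheck overlap.
Strings Take starts exactly when Strings Warm-up ends (back-to-back, no overlap).
Dress Soundcheck starts before Sectional Take ends → Sectional Take and Dress Soundcheck overlap.
Strings Take starts before Sectional Take ends → Sectional Take and Strings Take overlap.
Strings Take starts after Dress Soundcheck ends.

Dress Soundcheck & Sectional Take, Dress Soundcheck & Strings Warm-up, Sectional Take & Strings Take, Sectional Take & Strings Warm-up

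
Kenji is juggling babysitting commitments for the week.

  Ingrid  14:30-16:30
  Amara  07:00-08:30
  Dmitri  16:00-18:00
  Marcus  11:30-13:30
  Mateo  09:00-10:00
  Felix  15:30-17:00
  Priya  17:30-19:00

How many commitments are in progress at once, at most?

3

Sort all start/end points and keep a running count:
07:00 start Amara → 1
08:30 end Amara → 0
09:00 start Mateo → 1
10:00 end Mateo → 0
11:30 start Marcus → 1
13:30 end Marcus → 0
14:30 start Ingrid → 1
15:30 start Felix → 2
16:00 start Dmitri → 3
16:30 end Ingrid → 2
17:00 end Felix → 1
17:30 start Priya → 2
18:00 end Dmitri → 1
19:00 end Priya → 0
Peak is 3, at 16:00 (Dmitri, Felix, Ingrid).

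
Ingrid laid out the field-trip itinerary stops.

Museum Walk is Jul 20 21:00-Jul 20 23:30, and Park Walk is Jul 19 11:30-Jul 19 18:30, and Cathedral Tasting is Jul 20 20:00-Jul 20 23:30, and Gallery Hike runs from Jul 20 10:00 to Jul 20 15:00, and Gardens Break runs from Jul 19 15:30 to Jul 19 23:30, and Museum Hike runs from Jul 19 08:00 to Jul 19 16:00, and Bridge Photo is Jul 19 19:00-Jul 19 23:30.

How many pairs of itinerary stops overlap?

5

Sorted by start: Museum Hike, Park Walk, Gardens Break, Bridge Photo, Gallery Hike, Cathedral Tasting, Museum Walk.
Park Walk starts before Museum Hike ends → Museum Hike and Park Walk overlap.
Gardens Break starts before Museum Hike ends → Museum Hike and Gardens Break overlap.
Bridge Photo starts after Museum Hike ends, so Museum Hike has no further overlaps.
Gardens Break starts before Park Walk ends → Park Walk and Gardens Break overlap.
Bridge Photo starts after Park Walk ends, so Park Walk has no further overlaps.
Bridge Photo starts before Gardens Break ends → Gardens Break and Bridge Photo overlap.
Gallery Hike starts after Gardens Break ends, so Gardens Break has no further overlaps.
Gallery Hike starts after Bridge Photo ends, so Bridge Photo has no further overlaps.
Cathedral Tasting starts after Gallery Hike ends, so Gallery Hike has no further overlaps.
Museum Walk starts before Cathedral Tasting ends → Cathedral Tasting and Museum Walk overlap.
Overlapping pairs: Bridge Photo & Gardens Break, Cathedral Tasting & Museum Walk, Gardens Break & Museum Hike, Gardens Break & Park Walk, Museum Hike & Park Walk — 5 in total.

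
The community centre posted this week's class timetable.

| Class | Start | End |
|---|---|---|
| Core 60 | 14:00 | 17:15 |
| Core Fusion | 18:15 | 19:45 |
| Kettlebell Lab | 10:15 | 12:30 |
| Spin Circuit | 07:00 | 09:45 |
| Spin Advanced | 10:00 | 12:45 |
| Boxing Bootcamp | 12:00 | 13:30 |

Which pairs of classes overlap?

Boxing Bootcamp & Kettlebell Lab, Boxing Bootcamp & Spin Advanced, Kettlebell Lab & Spin Advanced

Two intervals overlap when each starts before the other ends.
Sorted by start: Spin Circuit, Spin Advanced, Kettlebell Lab, Boxing Bootcamp, Core 60, Core Fusion.
Spin Advanced starts after Spin Circuit ends, so nothing later overlaps Spin Circuit either.
Kettlebell Lab starts before Spin Advanced ends → Spin Advanced and Kettlebell Lab overlap.
Boxing Bootcamp starts before Spin Advanced ends → Spin Advanced and Boxing Bootcamp overlap.
Core 60 starts after Spin Advanced ends, so nothing later overlaps Spin Advanced either.
Boxing Bootcamp starts before Kettlebell Lab ends → Kettlebell Lab and Boxing Bootcamp overlap.
Core 60 starts after Kettlebell Lab ends, so nothing later overlaps Kettlebell Lab either.
Core 60 starts after Boxing Bootcamp ends, so nothing later overlaps Boxing Bootcamp either.
Core Fusion starts after Core 60 ends.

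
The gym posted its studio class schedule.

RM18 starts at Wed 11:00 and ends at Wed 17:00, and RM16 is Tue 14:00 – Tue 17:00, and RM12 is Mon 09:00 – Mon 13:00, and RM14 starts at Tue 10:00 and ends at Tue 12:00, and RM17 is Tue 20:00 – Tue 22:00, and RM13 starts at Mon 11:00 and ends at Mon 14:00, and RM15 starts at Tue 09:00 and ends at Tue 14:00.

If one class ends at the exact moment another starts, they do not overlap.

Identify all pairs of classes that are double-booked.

RM12 & RM13, RM14 & RM15

Sorted by start: RM12, RM13, RM15, RM14, RM16, RM17, RM18.
RM13 starts before RM12 ends → RM12 and RM13 overlap.
RM15 starts after RM12 ends, so RM12 has no further overlaps.
RM15 starts after RM13 ends, so RM13 has no further overlaps.
RM14 starts before RM15 ends → RM15 and RM14 overlap.
RM16 starts exactly when RM15 ends (back-to-back, no overlap), so RM15 has no further overlaps.
RM16 starts after RM14 ends, so RM14 has no further overlaps.
RM17 starts after RM16 ends, so RM16 has no further overlaps.
RM18 starts after RM17 ends.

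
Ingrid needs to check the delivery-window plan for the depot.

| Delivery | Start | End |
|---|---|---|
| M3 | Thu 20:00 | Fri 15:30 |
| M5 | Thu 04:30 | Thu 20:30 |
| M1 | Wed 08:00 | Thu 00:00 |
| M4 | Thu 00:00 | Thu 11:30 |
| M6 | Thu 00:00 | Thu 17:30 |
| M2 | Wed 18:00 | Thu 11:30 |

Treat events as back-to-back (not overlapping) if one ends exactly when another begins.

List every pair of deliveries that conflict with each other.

M1 & M2, M2 & M4, M2 & M5, M2 & M6, M3 & M5, M4 & M5, M4 & M6, M5 & M6

Sorted by start: M1, M2, M4, M6, M5, M3.
M2 starts before M1 ends → M1 and M2 overlap.
M4 starts exactly when M1 ends (back-to-back, no overlap); M1 is clear from here.
M4 starts before M2 ends → M2 and M4 overlap.
M6 starts before M2 ends → M2 and M6 overlap.
M5 starts before M2 ends → M2 and M5 overlap.
M3 starts after M2 ends.
M6 starts before M4 ends → M4 and M6 overlap.
M5 starts before M4 ends → M4 and M5 overlap.
M3 starts after M4 ends.
M5 starts before M6 ends → M6 and M5 overlap.
M3 starts after M6 ends.
M3 starts before M5 ends → M5 and M3 overlap.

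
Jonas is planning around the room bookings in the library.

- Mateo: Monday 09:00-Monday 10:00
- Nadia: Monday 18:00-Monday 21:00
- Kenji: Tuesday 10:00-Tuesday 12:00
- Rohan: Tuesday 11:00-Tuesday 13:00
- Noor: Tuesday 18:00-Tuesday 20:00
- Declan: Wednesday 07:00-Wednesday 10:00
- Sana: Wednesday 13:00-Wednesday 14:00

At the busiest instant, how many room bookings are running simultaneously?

2

Sort all start/end points and keep a running count:
Monday 09:00 start Mateo → 1
Monday 10:00 end Mateo → 0
Monday 18:00 start Nadia → 1
Monday 21:00 end Nadia → 0
Tuesday 10:00 start Kenji → 1
Tuesday 11:00 start Rohan → 2
Tuesday 12:00 end Kenji → 1
Tuesday 13:00 end Rohan → 0
Tuesday 18:00 start Noor → 1
Tuesday 20:00 end Noor → 0
Wednesday 07:00 start Declan → 1
Wednesday 10:00 end Declan → 0
Wednesday 13:00 start Sana → 1
Wednesday 14:00 end Sana → 0
Peak is 2, at Tuesday 11:00 (Kenji, Rohan).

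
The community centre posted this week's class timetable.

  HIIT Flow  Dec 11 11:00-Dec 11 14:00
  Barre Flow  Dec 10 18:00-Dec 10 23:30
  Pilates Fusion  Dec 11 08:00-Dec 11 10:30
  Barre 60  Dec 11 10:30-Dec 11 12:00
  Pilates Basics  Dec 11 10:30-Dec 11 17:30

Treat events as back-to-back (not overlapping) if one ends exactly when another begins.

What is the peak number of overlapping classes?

Sort all start/end points and keep a running count:
Dec 10 18:00 start Barre Flow → 1
Dec 10 23:30 end Barre Flow → 0
Dec 11 08:00 start Pilates Fusion → 1
Dec 11 10:30 end Pilates Fusion → 0
Dec 11 10:30 start Barre 60 → 1
Dec 11 10:30 start Pilates Basics → 2
Dec 11 11:00 start HIIT Flow → 3
Dec 11 12:00 end Barre 60 → 2
Dec 11 14:00 end HIIT Flow → 1
Dec 11 17:30 end Pilates Basics → 0
Peak is 3, at Dec 11 11:00 (Barre 60, HIIT Flow, Pilates Basics).

3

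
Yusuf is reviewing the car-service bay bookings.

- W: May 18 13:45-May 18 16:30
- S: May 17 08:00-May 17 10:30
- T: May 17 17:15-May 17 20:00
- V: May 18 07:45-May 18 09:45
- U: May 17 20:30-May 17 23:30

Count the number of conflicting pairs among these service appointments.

0

Sorted by start: S, T, U, V, W.
T starts after S ends; S is clear from here.
U starts after T ends; T is clear from here.
V starts after U ends; U is clear from here.
W starts after V ends.
No pair overlaps.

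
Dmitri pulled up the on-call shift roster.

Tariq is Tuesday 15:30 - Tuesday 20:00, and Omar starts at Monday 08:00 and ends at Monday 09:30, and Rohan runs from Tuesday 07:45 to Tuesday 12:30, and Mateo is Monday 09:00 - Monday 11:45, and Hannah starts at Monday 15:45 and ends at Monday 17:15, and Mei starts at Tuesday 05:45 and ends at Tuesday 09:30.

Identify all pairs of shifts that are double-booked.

Sorted by start: Omar, Mateo, Hannah, Mei, Rohan, Tariq.
Mateo starts before Omar ends → Omar and Mateo overlap.
Hannah starts after Omar ends, so nothing later overlaps Omar either.
Hannah starts after Mateo ends, so nothing later overlaps Mateo either.
Mei starts after Hannah ends, so nothing later overlaps Hannah either.
Rohan starts before Mei ends → Mei and Rohan overlap.
Tariq starts after Mei ends.
Tariq starts after Rohan ends.

Mateo & Omar, Mei & Rohan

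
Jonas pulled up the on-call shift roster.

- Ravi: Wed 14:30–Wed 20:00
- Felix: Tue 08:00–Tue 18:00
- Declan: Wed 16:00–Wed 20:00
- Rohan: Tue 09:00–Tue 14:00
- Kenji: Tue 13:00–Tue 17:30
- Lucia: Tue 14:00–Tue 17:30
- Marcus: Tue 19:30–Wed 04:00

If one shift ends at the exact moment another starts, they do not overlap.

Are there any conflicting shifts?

Sorted by start: Felix, Rohan, Kenji, Lucia, Marcus, Ravi, Declan.
Rohan starts before Felix ends → Felix and Rohan overlap.
That's a conflict, so the schedule is not conflict-free.

Yes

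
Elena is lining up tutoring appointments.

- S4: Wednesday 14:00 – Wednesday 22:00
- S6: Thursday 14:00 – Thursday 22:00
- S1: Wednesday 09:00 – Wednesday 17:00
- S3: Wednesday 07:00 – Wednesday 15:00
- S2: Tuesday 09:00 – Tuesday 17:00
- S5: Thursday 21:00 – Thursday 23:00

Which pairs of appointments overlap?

S1 & S3, S1 & S4, S3 & S4, S5 & S6

Two intervals overlap when each starts before the other ends.
Sorted by start: S2, S3, S1, S4, S6, S5.
S3 starts after S2 ends, so nothing later overlaps S2 either.
S1 starts before S3 ends → S3 and S1 overlap.
S4 starts before S3 ends → S3 and S4 overlap.
S6 starts after S3 ends, so nothing later overlaps S3 either.
S4 starts before S1 ends → S1 and S4 overlap.
S6 starts after S1 ends, so nothing later overlaps S1 either.
S6 starts after S4 ends, so nothing later overlaps S4 either.
S5 starts before S6 ends → S6 and S5 overlap.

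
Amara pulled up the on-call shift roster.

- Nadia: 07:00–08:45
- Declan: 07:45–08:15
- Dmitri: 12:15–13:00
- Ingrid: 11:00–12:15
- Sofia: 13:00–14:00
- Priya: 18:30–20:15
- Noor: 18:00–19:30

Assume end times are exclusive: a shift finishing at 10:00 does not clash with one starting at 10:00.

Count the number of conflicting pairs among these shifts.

Two intervals overlap when each starts before the other ends.
Sorted by start: Nadia, Declan, Ingrid, Dmitri, Sofia, Noor, Priya.
Declan starts before Nadia ends → Nadia and Declan overlap.
Ingrid starts after Nadia ends — done with Nadia.
Ingrid starts after Declan ends — done with Declan.
Dmitri starts exactly when Ingrid ends (back-to-back, no overlap) — done with Ingrid.
Sofia starts exactly when Dmitri ends (back-to-back, no overlap) — done with Dmitri.
Noor starts after Sofia ends — done with Sofia.
Priya starts before Noor ends → Noor and Priya overlap.
Overlapping pairs: Declan & Nadia, Noor & Priya — 2 in total.

2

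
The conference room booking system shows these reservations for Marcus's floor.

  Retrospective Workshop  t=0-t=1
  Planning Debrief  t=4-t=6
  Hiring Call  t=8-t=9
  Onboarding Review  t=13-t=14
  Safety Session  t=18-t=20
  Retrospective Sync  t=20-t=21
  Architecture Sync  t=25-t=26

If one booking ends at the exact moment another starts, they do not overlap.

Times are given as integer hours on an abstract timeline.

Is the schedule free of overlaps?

Yes

Sorted by start: Retrospective Workshop, Planning Debrief, Hiring Call, Onboarding Review, Safety Session, Retrospective Sync, Architecture Sync.
Planning Debrief starts after Retrospective Workshop ends, so Retrospective Workshop has no further overlaps.
Hiring Call starts after Planning Debrief ends, so Planning Debrief has no further overlaps.
Onboarding Review starts after Hiring Call ends, so Hiring Call has no further overlaps.
Safety Session starts after Onboarding Review ends, so Onboarding Review has no further overlaps.
Retrospective Sync starts exactly when Safety Session ends (back-to-back, no overlap), so Safety Session has no further overlaps.
Architecture Sync starts after Retrospective Sync ends.
Every pair is clear; the schedule has no overlaps.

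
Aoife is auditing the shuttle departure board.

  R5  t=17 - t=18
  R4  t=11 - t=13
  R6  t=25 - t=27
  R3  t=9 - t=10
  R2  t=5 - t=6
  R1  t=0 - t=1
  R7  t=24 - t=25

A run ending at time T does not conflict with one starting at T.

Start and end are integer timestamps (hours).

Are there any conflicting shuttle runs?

No

Sorted by start: R1, R2, R3, R4, R5, R7, R6.
R2 starts after R1 ends, so R1 has no further overlaps.
R3 starts after R2 ends, so R2 has no further overlaps.
R4 starts after R3 ends, so R3 has no further overlaps.
R5 starts after R4 ends, so R4 has no further overlaps.
R7 starts after R5 ends, so R5 has no further overlaps.
R6 starts exactly when R7 ends (back-to-back, no overlap).
Every pair is clear; the schedule has no overlaps.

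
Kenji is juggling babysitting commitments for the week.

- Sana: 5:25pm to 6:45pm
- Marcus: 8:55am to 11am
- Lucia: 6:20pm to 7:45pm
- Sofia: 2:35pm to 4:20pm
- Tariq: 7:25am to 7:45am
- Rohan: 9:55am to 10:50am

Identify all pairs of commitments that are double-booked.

Lucia & Sana, Marcus & Rohan

Check each pair: they overlap iff neither finishes before the other starts.
Sorted by start: Tariq, Marcus, Rohan, Sofia, Sana, Lucia.
Marcus starts after Tariq ends, so Tariq has no further overlaps.
Rohan starts before Marcus ends → Marcus and Rohan overlap.
Sofia starts after Marcus ends, so Marcus has no further overlaps.
Sofia starts after Rohan ends, so Rohan has no further overlaps.
Sana starts after Sofia ends, so Sofia has no further overlaps.
Lucia starts before Sana ends → Sana and Lucia overlap.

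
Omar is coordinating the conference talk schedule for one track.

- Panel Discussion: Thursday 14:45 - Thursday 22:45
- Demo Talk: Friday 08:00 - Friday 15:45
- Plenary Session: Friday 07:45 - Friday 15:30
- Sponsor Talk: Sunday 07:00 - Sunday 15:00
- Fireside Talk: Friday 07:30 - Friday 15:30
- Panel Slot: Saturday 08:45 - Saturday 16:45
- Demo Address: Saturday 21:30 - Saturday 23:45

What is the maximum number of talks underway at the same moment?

Sweep the timeline, counting +1 at each start and −1 at each end (ends before starts at a tie):
Thursday 14:45 start Panel Discussion → 1
Thursday 22:45 end Panel Discussion → 0
Friday 07:30 start Fireside Talk → 1
Friday 07:45 start Plenary Session → 2
Friday 08:00 start Demo Talk → 3
Friday 15:30 end Fireside Talk → 2
Friday 15:30 end Plenary Session → 1
Friday 15:45 end Demo Talk → 0
Saturday 08:45 start Panel Slot → 1
Saturday 16:45 end Panel Slot → 0
Saturday 21:30 start Demo Address → 1
Saturday 23:45 end Demo Address → 0
Sunday 07:00 start Sponsor Talk → 1
Sunday 15:00 end Sponsor Talk → 0
Peak is 3, at Friday 08:00 (Demo Talk, Fireside Talk, Plenary Session).

3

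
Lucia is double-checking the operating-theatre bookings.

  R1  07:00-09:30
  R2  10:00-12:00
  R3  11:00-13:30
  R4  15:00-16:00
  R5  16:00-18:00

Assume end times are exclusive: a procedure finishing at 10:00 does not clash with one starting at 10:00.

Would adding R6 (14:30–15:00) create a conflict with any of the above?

R1: ends 09:30 at or before R6 starts 14:30 → clear.
R2: ends 12:00 at or before R6 starts 14:30 → clear.
R3: ends 13:30 at or before R6 starts 14:30 → clear.
R4: starts 15:00 at or after R6 ends 15:00 → clear.
R5: starts 16:00 at or after R6 ends 15:00 → clear.

No — it doesn't clash with anything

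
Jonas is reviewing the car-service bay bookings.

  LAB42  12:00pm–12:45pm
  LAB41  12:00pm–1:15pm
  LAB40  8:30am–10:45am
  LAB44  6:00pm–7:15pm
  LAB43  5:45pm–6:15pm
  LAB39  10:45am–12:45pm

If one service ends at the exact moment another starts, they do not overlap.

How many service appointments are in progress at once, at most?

3

Sweep the timeline, counting +1 at each start and −1 at each end (ends before starts at a tie):
8:30am start LAB40 → 1
10:45am end LAB40 → 0
10:45am start LAB39 → 1
12:00pm start LAB41 → 2
12:00pm start LAB42 → 3
12:45pm end LAB39 → 2
12:45pm end LAB42 → 1
1:15pm end LAB41 → 0
5:45pm start LAB43 → 1
6:00pm start LAB44 → 2
6:15pm end LAB43 → 1
7:15pm end LAB44 → 0
Peak is 3, at 12:00pm (LAB39, LAB41, LAB42).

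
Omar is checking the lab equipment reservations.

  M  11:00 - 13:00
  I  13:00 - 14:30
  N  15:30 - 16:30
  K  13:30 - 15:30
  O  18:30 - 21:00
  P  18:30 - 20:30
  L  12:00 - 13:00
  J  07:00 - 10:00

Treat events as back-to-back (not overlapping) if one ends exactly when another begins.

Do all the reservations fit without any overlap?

No

Sorted by start: J, M, L, I, K, N, O, P.
M starts after J ends; J is clear from here.
L starts before M ends → M and L overlap.
That's a conflict, so the schedule is not conflict-free.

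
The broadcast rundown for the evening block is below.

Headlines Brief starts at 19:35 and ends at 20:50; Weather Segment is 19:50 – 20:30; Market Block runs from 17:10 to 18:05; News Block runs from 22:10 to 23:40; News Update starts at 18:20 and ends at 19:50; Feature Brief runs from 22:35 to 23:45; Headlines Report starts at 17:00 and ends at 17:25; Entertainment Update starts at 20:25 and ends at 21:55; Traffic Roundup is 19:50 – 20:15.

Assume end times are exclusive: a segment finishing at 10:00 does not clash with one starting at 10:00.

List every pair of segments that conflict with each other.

Entertainment Update & Headlines Brief, Entertainment Update & Weather Segment, Feature Brief & News Block, Headlines Brief & News Update, Headlines Brief & Traffic Roundup, Headlines Brief & Weather Segment, Headlines Report & Market Block, Traffic Roundup & Weather Segment

Two intervals overlap when each starts before the other ends.
Sorted by start: Headlines Report, Market Block, News Update, Headlines Brief, Weather Segment, Traffic Roundup, Entertainment Update, News Block, Feature Brief.
Market Block starts before Headlines Report ends → Headlines Report and Market Block overlap.
News Update starts after Headlines Report ends — done with Headlines Report.
News Update starts after Market Block ends — done with Market Block.
Headlines Brief starts before News Update ends → News Update and Headlines Brief overlap.
Weather Segment starts exactly when News Update ends (back-to-back, no overlap) — done with News Update.
Weather Segment starts before Headlines Brief ends → Headlines Brief and Weather Segment overlap.
Traffic Roundup starts before Headlines Brief ends → Headlines Brief and Traffic Roundup overlap.
Entertainment Update starts before Headlines Brief ends → Headlines Brief and Entertainment Update overlap.
News Block starts after Headlines Brief ends — done with Headlines Brief.
Traffic Roundup starts before Weather Segment ends → Weather Segment and Traffic Roundup overlap.
Entertainment Update starts before Weather Segment ends → Weather Segment and Entertainment Update overlap.
News Block starts after Weather Segment ends — done with Weather Segment.
Entertainment Update starts after Traffic Roundup ends — done with Traffic Roundup.
News Block starts after Entertainment Update ends — done with Entertainment Update.
Feature Brief starts before News Block ends → News Block and Feature Brief overlap.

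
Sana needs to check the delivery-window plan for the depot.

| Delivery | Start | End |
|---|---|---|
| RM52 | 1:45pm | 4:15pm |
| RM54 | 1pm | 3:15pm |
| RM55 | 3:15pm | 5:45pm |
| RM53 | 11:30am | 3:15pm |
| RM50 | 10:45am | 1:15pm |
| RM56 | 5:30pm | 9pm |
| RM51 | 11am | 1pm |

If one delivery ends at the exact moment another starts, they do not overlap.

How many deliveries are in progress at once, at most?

3

Walk through starts and ends in time order (an end at T is processed before a start at T):
10:45am start RM50 → 1
11am start RM51 → 2
11:30am start RM53 → 3
1pm end RM51 → 2
1pm start RM54 → 3
1:15pm end RM50 → 2
1:45pm start RM52 → 3
3:15pm end RM53 → 2
3:15pm end RM54 → 1
3:15pm start RM55 → 2
4:15pm end RM52 → 1
5:30pm start RM56 → 2
5:45pm end RM55 → 1
9pm end RM56 → 0
Peak is 3, at 11:30am (RM50, RM51, RM53).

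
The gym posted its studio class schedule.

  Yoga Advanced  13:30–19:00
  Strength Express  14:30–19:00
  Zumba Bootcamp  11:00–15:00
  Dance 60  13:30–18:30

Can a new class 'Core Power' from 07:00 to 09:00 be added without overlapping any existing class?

Zumba Bootcamp: starts 11:00 at or after Core Power ends 09:00 → clear.
Yoga Advanced: starts 13:30 at or after Core Power ends 09:00 → clear.
Dance 60: starts 13:30 at or after Core Power ends 09:00 → clear.
Strength Express: starts 14:30 at or after Core Power ends 09:00 → clear.

Yes — the slot is free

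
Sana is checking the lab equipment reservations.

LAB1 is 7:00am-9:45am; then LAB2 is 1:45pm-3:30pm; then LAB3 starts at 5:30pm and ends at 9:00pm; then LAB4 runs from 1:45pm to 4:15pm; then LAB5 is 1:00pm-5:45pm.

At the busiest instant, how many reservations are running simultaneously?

Sort all start/end points and keep a running count:
7:00am start LAB1 → 1
9:45am end LAB1 → 0
1:00pm start LAB5 → 1
1:45pm start LAB2 → 2
1:45pm start LAB4 → 3
3:30pm end LAB2 → 2
4:15pm end LAB4 → 1
5:30pm start LAB3 → 2
5:45pm end LAB5 → 1
9:00pm end LAB3 → 0
Peak is 3, at 1:45pm (LAB2, LAB4, LAB5).

3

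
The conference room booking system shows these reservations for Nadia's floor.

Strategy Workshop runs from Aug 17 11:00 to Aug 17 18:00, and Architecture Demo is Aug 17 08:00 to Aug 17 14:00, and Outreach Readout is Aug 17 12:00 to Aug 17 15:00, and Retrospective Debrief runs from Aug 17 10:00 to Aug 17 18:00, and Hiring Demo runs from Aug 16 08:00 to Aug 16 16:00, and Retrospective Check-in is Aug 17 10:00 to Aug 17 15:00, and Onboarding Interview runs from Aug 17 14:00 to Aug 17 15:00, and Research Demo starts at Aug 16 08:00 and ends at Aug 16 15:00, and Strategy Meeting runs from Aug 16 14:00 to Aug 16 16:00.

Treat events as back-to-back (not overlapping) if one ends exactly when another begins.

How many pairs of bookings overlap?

17

Sorted by start: Research Demo, Hiring Demo, Strategy Meeting, Architecture Demo, Retrospective Check-in, Retrospective Debrief, Strategy Workshop, Outreach Readout, Onboarding Interview.
Hiring Demo starts before Research Demo ends → Research Demo and Hiring Demo overlap.
Strategy Meeting starts before Research Demo ends → Research Demo and Strategy Meeting overlap.
Architecture Demo starts after Research Demo ends; Research Demo is clear from here.
Strategy Meeting starts before Hiring Demo ends → Hiring Demo and Strategy Meeting overlap.
Architecture Demo starts after Hiring Demo ends; Hiring Demo is clear from here.
Architecture Demo starts after Strategy Meeting ends; Strategy Meeting is clear from here.
Retrospective Check-in starts before Architecture Demo ends → Architecture Demo and Retrospective Check-in overlap.
Retrospective Debrief starts before Architecture Demo ends → Architecture Demo and Retrospective Debrief overlap.
Strategy Workshop starts before Architecture Demo ends → Architecture Demo and Strategy Workshop overlap.
Outreach Readout starts before Architecture Demo ends → Architecture Demo and Outreach Readout overlap.
Onboarding Interview starts exactly when Architecture Demo ends (back-to-back, no overlap).
Retrospective Debrief starts before Retrospective Check-in ends → Retrospective Check-in and Retrospective Debrief overlap.
Strategy Workshop starts before Retrospective Check-in ends → Retrospective Check-in and Strategy Workshop overlap.
Outreach Readout starts before Retrospective Check-in ends → Retrospective Check-in and Outreach Readout overlap.
Onboarding Interview starts before Retrospective Check-in ends → Retrospective Check-in and Onboarding Interview overlap.
Strategy Workshop starts before Retrospective Debrief ends → Retrospective Debrief and Strategy Workshop overlap.
Outreach Readout starts before Retrospective Debrief ends → Retrospective Debrief and Outreach Readout overlap.
Onboarding Interview starts before Retrospective Debrief ends → Retrospective Debrief and Onboarding Interview overlap.
Outreach Readout starts before Strategy Workshop ends → Strategy Workshop and Outreach Readout overlap.
Onboarding Interview starts before Strategy Workshop ends → Strategy Workshop and Onboarding Interview overlap.
Onboarding Interview starts before Outreach Readout ends → Outreach Readout and Onboarding Interview overlap.
Overlapping pairs: Architecture Demo & Outreach Readout, Architecture Demo & Retrospective Check-in, Architecture Demo & Retrospective Debrief, Architecture Demo & Strategy Workshop, Hiring Demo & Research Demo, Hiring Demo & Strategy Meeting, Onboarding Interview & Outreach Readout, Onboarding Interview & Retrospective Check-in, Onboarding Interview & Retrospective Debrief, Onboarding Interview & Strategy Workshop, Outreach Readout & Retrospective Check-in, Outreach Readout & Retrospective Debrief, Outreach Readout & Strategy Workshop, Research Demo & Strategy Meeting, Retrospective Check-in & Retrospective Debrief, Retrospective Check-in & Strategy Workshop, Retrospective Debrief & Strategy Workshop — 17 in total.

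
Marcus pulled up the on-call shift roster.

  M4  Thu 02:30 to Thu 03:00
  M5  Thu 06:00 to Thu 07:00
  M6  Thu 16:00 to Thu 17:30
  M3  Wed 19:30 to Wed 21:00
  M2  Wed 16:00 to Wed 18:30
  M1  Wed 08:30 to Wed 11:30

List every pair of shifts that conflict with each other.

Sorted by start: M1, M2, M3, M4, M5, M6.
M2 starts after M1 ends, so M1 has no further overlaps.
M3 starts after M2 ends, so M2 has no further overlaps.
M4 starts after M3 ends, so M3 has no further overlaps.
M5 starts after M4 ends, so M4 has no further overlaps.
M6 starts after M5 ends.

no conflicts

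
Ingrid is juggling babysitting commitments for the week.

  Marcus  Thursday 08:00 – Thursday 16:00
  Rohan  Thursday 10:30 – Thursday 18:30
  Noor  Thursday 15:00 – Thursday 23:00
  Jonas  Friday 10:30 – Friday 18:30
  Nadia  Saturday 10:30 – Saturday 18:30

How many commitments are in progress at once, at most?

3

Sweep the timeline, counting +1 at each start and −1 at each end (ends before starts at a tie):
Thursday 08:00 start Marcus → 1
Thursday 10:30 start Rohan → 2
Thursday 15:00 start Noor → 3
Thursday 16:00 end Marcus → 2
Thursday 18:30 end Rohan → 1
Thursday 23:00 end Noor → 0
Friday 10:30 start Jonas → 1
Friday 18:30 end Jonas → 0
Saturday 10:30 start Nadia → 1
Saturday 18:30 end Nadia → 0
Peak is 3, at Thursday 15:00 (Marcus, Noor, Rohan).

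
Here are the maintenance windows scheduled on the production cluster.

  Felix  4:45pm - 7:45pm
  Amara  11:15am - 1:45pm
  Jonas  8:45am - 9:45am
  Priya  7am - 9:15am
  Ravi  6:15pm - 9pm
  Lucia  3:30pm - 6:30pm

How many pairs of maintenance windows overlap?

Sorted by start: Priya, Jonas, Amara, Lucia, Felix, Ravi.
Jonas starts before Priya ends → Priya and Jonas overlap.
Amara starts after Priya ends, so Priya has no further overlaps.
Amara starts after Jonas ends, so Jonas has no further overlaps.
Lucia starts after Amara ends, so Amara has no further overlaps.
Felix starts before Lucia ends → Lucia and Felix overlap.
Ravi starts before Lucia ends → Lucia and Ravi overlap.
Ravi starts before Felix ends → Felix and Ravi overlap.
Overlapping pairs: Felix & Lucia, Felix & Ravi, Jonas & Priya, Lucia & Ravi — 4 in total.

4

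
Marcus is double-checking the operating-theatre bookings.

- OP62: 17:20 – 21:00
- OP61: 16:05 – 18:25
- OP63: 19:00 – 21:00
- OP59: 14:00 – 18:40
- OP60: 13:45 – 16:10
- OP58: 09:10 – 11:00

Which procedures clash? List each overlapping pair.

OP59 & OP60, OP59 & OP61, OP59 & OP62, OP60 & OP61, OP61 & OP62, OP62 & OP63

Sorted by start: OP58, OP60, OP59, OP61, OP62, OP63.
OP60 starts after OP58 ends; OP58 is clear from here.
OP59 starts before OP60 ends → OP60 and OP59 overlap.
OP61 starts before OP60 ends → OP60 and OP61 overlap.
OP62 starts after OP60 ends; OP60 is clear from here.
OP61 starts before OP59 ends → OP59 and OP61 overlap.
OP62 starts before OP59 ends → OP59 and OP62 overlap.
OP63 starts after OP59 ends.
OP62 starts before OP61 ends → OP61 and OP62 overlap.
OP63 starts after OP61 ends.
OP63 starts before OP62 ends → OP62 and OP63 overlap.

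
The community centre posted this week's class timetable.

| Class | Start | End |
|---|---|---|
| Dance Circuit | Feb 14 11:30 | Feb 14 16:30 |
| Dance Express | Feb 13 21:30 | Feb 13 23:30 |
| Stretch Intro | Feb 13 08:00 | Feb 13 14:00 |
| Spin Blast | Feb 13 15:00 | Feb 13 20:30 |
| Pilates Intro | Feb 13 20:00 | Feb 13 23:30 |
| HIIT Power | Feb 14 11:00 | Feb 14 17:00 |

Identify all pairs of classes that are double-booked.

Sorted by start: Stretch Intro, Spin Blast, Pilates Intro, Dance Express, HIIT Power, Dance Circuit.
Spin Blast starts after Stretch Intro ends, so nothing later overlaps Stretch Intro either.
Pilates Intro starts before Spin Blast ends → Spin Blast and Pilates Intro overlap.
Dance Express starts after Spin Blast ends, so nothing later overlaps Spin Blast either.
Dance Express starts before Pilates Intro ends → Pilates Intro and Dance Express overlap.
HIIT Power starts after Pilates Intro ends, so nothing later overlaps Pilates Intro either.
HIIT Power starts after Dance Express ends, so nothing later overlaps Dance Express either.
Dance Circuit starts before HIIT Power ends → HIIT Power and Dance Circuit overlap.

Dance Circuit & HIIT Power, Dance Express & Pilates Intro, Pilates Intro & Spin Blast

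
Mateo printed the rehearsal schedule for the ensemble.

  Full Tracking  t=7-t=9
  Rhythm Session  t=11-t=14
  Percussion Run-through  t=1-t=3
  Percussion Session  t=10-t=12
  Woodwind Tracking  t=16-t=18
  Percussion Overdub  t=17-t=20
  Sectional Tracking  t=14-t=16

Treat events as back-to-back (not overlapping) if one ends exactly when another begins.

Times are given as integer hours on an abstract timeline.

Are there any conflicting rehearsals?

Check each pair: they overlap iff neither finishes before the other starts.
Sorted by start: Percussion Run-through, Full Tracking, Percussion Session, Rhythm Session, Sectional Tracking, Woodwind Tracking, Percussion Overdub.
Full Tracking starts after Percussion Run-through ends — done with Percussion Run-through.
Percussion Session starts after Full Tracking ends — done with Full Tracking.
Rhythm Session starts before Percussion Session ends → Percussion Session and Rhythm Session overlap.
That's a conflict, so the schedule is not conflict-free.

Yes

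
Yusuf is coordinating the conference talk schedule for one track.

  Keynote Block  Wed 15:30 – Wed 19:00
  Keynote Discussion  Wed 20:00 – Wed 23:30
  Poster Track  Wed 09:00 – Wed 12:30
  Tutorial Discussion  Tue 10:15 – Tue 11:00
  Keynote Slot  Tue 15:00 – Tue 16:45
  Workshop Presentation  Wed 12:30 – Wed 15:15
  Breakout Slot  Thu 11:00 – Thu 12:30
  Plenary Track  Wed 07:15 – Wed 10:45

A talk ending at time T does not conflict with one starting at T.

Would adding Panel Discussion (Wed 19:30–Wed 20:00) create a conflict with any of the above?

No — it doesn't clash with anything

Tutorial Discussion: ends Tue 11:00 at or before Panel Discussion starts Wed 19:30 → clear.
Keynote Slot: ends Tue 16:45 at or before Panel Discussion starts Wed 19:30 → clear.
Plenary Track: ends Wed 10:45 at or before Panel Discussion starts Wed 19:30 → clear.
Poster Track: ends Wed 12:30 at or before Panel Discussion starts Wed 19:30 → clear.
Workshop Presentation: ends Wed 15:15 at or before Panel Discussion starts Wed 19:30 → clear.
Keynote Block: ends Wed 19:00 at or before Panel Discussion starts Wed 19:30 → clear.
Keynote Discussion: starts Wed 20:00 at or after Panel Discussion ends Wed 20:00 → clear.
Breakout Slot: starts Thu 11:00 at or after Panel Discussion ends Wed 20:00 → clear.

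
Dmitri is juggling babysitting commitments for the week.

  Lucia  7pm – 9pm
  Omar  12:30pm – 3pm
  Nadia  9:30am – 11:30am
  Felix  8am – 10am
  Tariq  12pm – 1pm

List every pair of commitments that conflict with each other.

Sorted by start: Felix, Nadia, Tariq, Omar, Lucia.
Nadia starts before Felix ends → Felix and Nadia overlap.
Tariq starts after Felix ends; Felix is clear from here.
Tariq starts after Nadia ends; Nadia is clear from here.
Omar starts before Tariq ends → Tariq and Omar overlap.
Lucia starts after Tariq ends.
Lucia starts after Omar ends.

Felix & Nadia, Omar & Tariq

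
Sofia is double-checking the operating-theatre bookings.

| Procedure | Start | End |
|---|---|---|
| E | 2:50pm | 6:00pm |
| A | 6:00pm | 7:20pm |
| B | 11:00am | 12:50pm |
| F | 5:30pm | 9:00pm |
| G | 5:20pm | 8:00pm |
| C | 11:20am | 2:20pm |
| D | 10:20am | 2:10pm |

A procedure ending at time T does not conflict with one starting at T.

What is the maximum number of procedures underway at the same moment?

Walk through starts and ends in time order (an end at T is processed before a start at T):
10:20am start D → 1
11:00am start B → 2
11:20am start C → 3
12:50pm end B → 2
2:10pm end D → 1
2:20pm end C → 0
2:50pm start E → 1
5:20pm start G → 2
5:30pm start F → 3
6:00pm end E → 2
6:00pm start A → 3
7:20pm end A → 2
8:00pm end G → 1
9:00pm end F → 0
Peak is 3, at 11:20am (B, C, D).

3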